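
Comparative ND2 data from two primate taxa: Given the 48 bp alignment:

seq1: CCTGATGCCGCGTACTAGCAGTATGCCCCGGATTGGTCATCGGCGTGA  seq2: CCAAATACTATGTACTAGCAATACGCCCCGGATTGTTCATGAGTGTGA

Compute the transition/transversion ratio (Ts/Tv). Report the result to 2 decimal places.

Transitions are A↔G and C↔T; transversions are all other mismatches.
Transitions: 9. Transversions: 3.
R = 9/3 = 3.00.

3.00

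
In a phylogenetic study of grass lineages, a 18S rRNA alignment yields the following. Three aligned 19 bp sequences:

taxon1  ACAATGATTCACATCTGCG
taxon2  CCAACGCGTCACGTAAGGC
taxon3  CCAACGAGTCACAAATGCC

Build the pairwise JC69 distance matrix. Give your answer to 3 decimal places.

d(taxon1,taxon2) = 0.749, d(taxon1,taxon3) = 0.410, d(taxon2,taxon3) = 0.324

taxon1–taxon2: 9/19 sites differ → p ≈ 0.473684, d = −0.75 ln(1 − 0.631579) = 0.748897 ≈ 0.749.
taxon1–taxon3: 6/19 sites differ → p ≈ 0.315789, d = −0.75 ln(1 − 0.421052) = 0.409907 ≈ 0.410.
taxon2–taxon3: 5/19 sites differ → p ≈ 0.263158, d = −0.75 ln(1 − 0.350877) = 0.324100 ≈ 0.324.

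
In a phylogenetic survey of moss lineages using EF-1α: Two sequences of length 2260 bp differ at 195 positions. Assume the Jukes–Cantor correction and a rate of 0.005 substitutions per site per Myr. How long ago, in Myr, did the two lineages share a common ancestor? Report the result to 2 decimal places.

9.17

p = 195/2260 ≈ 0.086283.
d = −(3/4) ln(1 − 4p/3) = −0.75 ln(1 − 0.115044) = −0.75 ln(0.884956)
  = −0.75 × (-0.122217) = 0.091663 substitutions/site.
Under a molecular clock d = 2μt, so t = d/(2μ) = 0.091663 / (2 × 0.005) = 9.17 Myr.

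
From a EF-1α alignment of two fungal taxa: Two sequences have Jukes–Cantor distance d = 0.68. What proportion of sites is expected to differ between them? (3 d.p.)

p = (3/4)(1 − e^(−4d/3)) = 0.75 × (1 − e^(-0.906667)) = 0.75 × (1 − 0.403868) = 0.447099.

0.447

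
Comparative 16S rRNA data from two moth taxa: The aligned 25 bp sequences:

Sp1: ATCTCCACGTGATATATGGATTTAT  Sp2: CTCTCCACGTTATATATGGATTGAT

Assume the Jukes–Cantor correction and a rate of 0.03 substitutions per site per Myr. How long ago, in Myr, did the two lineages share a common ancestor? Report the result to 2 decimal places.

2.18

The sequences differ at 3 of 25 sites (1, 11, 23), so p = 3/25 = 0.12.
d = −(3/4) ln(1 − 4p/3) = −0.75 ln(1 − 0.16) = −0.75 ln(0.84)
  = −0.75 × (-0.174353) = 0.130765 substitutions/site.
Under a molecular clock d = 2μt, so t = d/(2μ) = 0.130765 / (2 × 0.03) = 2.18 Myr.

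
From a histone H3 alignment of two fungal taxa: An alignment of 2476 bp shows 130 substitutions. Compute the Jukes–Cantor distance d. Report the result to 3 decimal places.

p = 130/2476 ≈ 0.052504.
d = −(3/4) ln(1 − 4p/3) = −0.75 ln(1 − 0.070005) = −0.75 ln(0.929995)
  = −0.75 × (-0.072576) = 0.054432 substitutions/site.

0.054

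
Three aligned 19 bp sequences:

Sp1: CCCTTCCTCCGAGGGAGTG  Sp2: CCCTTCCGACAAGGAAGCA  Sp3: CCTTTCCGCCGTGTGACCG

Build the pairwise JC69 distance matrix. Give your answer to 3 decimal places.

d(Sp1,Sp2) = 0.410, d(Sp1,Sp3) = 0.410, d(Sp2,Sp3) = 0.618

Sp1–Sp2: 6/19 sites differ → p ≈ 0.315789, d = −0.75 ln(1 − 0.421052) = 0.409907 ≈ 0.410.
Sp1–Sp3: 6/19 sites differ → p ≈ 0.315789, d = −0.75 ln(1 − 0.421052) = 0.409907 ≈ 0.410.
Sp2–Sp3: 8/19 sites differ → p ≈ 0.421053, d = −0.75 ln(1 − 0.561404) = 0.618132 ≈ 0.618.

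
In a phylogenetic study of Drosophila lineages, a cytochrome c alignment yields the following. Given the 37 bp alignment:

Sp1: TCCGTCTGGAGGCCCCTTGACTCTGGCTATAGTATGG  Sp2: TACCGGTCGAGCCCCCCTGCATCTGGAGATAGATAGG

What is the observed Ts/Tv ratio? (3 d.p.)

0.077

Transitions are A↔G and C↔T; transversions are all other mismatches.
Transitions: 1. Transversions: 13.
R = 1/13 = 0.076923… ≈ 0.077 (to 3 d.p.).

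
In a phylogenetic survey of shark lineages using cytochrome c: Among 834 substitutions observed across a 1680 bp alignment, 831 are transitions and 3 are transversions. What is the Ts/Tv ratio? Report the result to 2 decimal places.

277.00

R = 831/3 = 277.00.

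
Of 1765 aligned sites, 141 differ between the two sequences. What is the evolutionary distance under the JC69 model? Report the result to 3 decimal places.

0.084

p = 141/1765 ≈ 0.079887.
d = −(3/4) ln(1 − 4p/3) = −0.75 ln(1 − 0.106516) = −0.75 ln(0.893484)
  = −0.75 × (-0.112627) = 0.084470 substitutions/site.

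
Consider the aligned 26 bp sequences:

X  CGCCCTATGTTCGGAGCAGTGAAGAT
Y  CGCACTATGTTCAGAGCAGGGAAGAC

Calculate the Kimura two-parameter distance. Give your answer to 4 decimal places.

0.1729

Of 26 sites, 2 differences are transitions and 2 are transversions, so P = 2/26 ≈ 0.076923 and Q = 2/26 ≈ 0.076923.
Under the Kimura two-parameter model, d = −½ ln(1 − 2P − Q) − ¼ ln(1 − 2Q).
1 − 2P − Q = 0.769231, giving −½ ln(0.769231) = 0.131182.
1 − 2Q = 0.846154, giving −¼ ln(0.846154) = 0.041763.
d = 0.131182 + 0.041763 = 0.172945.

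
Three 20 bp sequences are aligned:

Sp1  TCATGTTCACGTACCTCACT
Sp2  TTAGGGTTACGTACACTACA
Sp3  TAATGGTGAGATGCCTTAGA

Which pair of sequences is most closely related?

Sp1 and Sp2

Sp1–Sp2: 8/20 differ, p = 0.400, d = 0.572.
Sp1–Sp3: 9/20 differ, p = 0.450, d = 0.687.
Sp2–Sp3: 9/20 differ, p = 0.450, d = 0.687.
The smallest distance is between Sp1 and Sp2.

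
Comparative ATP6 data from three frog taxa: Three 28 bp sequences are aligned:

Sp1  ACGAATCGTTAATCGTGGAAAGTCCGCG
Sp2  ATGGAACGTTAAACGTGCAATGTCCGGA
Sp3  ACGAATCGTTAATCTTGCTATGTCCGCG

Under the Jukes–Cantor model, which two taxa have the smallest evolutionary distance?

Sp1 and Sp3

Sp1–Sp2: 8/28 differ, p = 0.286, d = 0.360.
Sp1–Sp3: 4/28 differ, p = 0.143, d = 0.158.
Sp2–Sp3: 8/28 differ, p = 0.286, d = 0.360.
The smallest distance is between Sp1 and Sp3.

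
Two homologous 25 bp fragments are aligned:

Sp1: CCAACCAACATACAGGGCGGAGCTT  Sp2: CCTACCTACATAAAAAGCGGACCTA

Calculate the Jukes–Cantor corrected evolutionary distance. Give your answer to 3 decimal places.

The sequences differ at 7 of 25 sites (3, 7, 13, 15, 16, 22, 25), so p = 7/25 = 0.28.
d = −(3/4) ln(1 − 4p/3) = −0.75 ln(1 − 0.373333) = −0.75 ln(0.626667)
  = −0.75 × (-0.467340) = 0.350505 substitutions/site.

0.351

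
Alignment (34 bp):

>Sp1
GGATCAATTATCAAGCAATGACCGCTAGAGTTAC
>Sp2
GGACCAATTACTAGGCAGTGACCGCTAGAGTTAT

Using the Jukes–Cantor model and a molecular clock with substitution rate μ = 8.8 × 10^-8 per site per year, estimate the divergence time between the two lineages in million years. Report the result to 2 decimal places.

1.14

The sequences differ at 6 of 34 sites (4, 11, 12, 14, 18, 34), so p = 6/34 ≈ 0.176471.
d = −(3/4) ln(1 − 4p/3) = −0.75 ln(1 − 0.235295) = −0.75 ln(0.764705)
  = −0.75 × (-0.268265) = 0.201199 substitutions/site.
Under a molecular clock d = 2μt, so t = d/(2μ) = 0.201199 / (2 × 8.8 × 10^-8) = 1.14 million years.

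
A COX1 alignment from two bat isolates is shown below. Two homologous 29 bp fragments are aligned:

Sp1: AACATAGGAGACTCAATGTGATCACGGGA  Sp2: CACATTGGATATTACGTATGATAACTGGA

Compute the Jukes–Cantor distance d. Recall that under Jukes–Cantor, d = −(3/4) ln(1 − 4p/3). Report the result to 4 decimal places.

The sequences differ at 10 of 29 sites (1, 6, 10, 12, 14, 15, 16, 18, 23, 26), so p = 10/29 ≈ 0.344828.
d = −(3/4) ln(1 − 4p/3) = −0.75 ln(1 − 0.459771) = −0.75 ln(0.540229)
  = −0.75 × (-0.615762) = 0.461822 substitutions/site.

0.4618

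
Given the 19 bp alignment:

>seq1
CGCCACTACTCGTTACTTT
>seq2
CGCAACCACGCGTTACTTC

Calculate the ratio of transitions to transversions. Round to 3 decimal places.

1.000

Transitions are A↔G and C↔T; transversions are all other mismatches.
Transitions: 2. Transversions: 2.
R = 2/2 = 1.000.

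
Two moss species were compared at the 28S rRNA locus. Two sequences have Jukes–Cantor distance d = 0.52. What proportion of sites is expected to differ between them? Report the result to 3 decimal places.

0.375

p = (3/4)(1 − e^(−4d/3)) = 0.75 × (1 − e^(-0.693333)) = 0.75 × (1 − 0.499907) = 0.375070.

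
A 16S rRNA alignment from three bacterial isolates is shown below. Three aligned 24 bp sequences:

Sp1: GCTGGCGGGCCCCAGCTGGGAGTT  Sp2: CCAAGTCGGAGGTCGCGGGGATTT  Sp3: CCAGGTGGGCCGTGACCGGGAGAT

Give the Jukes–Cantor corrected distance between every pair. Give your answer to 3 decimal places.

Sp1–Sp2: 12/24 sites differ → p = 0.5, d = −0.75 ln(1 − 0.666667) = 0.823960 ≈ 0.824.
Sp1–Sp3: 9/24 sites differ → p = 0.375, d = −0.75 ln(1 − 0.5) = 0.519860 ≈ 0.520.
Sp2–Sp3: 9/24 sites differ → p = 0.375, d = −0.75 ln(1 − 0.5) = 0.519860 ≈ 0.520.

d(Sp1,Sp2) = 0.824, d(Sp1,Sp3) = 0.520, d(Sp2,Sp3) = 0.520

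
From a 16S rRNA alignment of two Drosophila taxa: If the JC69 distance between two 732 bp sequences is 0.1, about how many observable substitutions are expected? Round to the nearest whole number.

Invert JC69: p = (3/4)(1 − e^(−4d/3)) = 0.75 × (1 − e^(-0.133333)) = 0.75 × (1 − 0.875174) = 0.093620.
Expected differing sites = pL ≈ 0.093620 × 732 = 68.52984 ≈ 69.

69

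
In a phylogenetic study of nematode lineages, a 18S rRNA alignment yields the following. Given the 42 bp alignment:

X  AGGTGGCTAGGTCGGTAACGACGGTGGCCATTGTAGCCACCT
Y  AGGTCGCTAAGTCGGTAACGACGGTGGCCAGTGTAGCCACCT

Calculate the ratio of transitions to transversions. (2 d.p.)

0.50

Transitions are A↔G and C↔T; transversions are all other mismatches.
Transitions: 1. Transversions: 2.
R = 1/2 = 0.50.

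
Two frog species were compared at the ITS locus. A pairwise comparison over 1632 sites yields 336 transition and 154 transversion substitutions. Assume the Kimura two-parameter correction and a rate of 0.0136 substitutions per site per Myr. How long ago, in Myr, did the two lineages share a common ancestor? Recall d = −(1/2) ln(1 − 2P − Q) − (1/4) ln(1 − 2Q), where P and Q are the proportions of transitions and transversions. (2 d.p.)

14.89

P = 336/1632 ≈ 0.205882 and Q = 154/1632 ≈ 0.094363.
Under the Kimura two-parameter model, d = −½ ln(1 − 2P − Q) − ¼ ln(1 − 2Q).
1 − 2P − Q = 0.493873, giving −½ ln(0.493873) = 0.352738.
1 − 2Q = 0.811274, giving −¼ ln(0.811274) = 0.052287.
d = 0.352738 + 0.052287 = 0.405025.
Under a molecular clock d = 2μt, so t = d/(2μ) = 0.405025 / (2 × 0.0136) = 14.89 Myr.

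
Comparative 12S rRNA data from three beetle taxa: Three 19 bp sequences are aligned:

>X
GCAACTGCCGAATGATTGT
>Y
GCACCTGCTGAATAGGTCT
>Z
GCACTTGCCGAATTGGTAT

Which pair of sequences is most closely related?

Y and Z

X–Y: 6/19 differ, p = 0.316, d = 0.410.
X–Z: 6/19 differ, p = 0.316, d = 0.410.
Y–Z: 4/19 differ, p = 0.211, d = 0.247.
The smallest distance is between Y and Z.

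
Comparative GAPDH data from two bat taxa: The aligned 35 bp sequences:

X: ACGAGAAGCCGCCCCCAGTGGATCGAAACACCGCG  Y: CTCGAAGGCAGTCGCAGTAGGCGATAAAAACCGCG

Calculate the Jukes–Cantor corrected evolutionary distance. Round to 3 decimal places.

The sequences differ at 18 of 35 sites, so p = 18/35 ≈ 0.514286.
d = −(3/4) ln(1 − 4p/3) = −0.75 ln(1 − 0.685715) = −0.75 ln(0.314285)
  = −0.75 × (-1.157455) = 0.868091 substitutions/site.

0.868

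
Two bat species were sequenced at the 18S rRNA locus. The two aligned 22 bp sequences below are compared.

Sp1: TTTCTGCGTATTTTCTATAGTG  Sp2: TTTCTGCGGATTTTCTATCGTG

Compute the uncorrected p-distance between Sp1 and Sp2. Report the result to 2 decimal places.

0.09

The sequences differ at 2 of 22 positions (sites 9, 19).
p = 2/22 = 0.090909… ≈ 0.09 (to 2 d.p.).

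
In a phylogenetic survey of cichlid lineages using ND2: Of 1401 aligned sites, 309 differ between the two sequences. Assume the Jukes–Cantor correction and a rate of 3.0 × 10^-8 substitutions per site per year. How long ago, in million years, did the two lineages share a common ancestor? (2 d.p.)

4.35

p = 309/1401 ≈ 0.220557.
d = −(3/4) ln(1 − 4p/3) = −0.75 ln(1 − 0.294076) = −0.75 ln(0.705924)
  = −0.75 × (-0.348248) = 0.261186 substitutions/site.
Under a molecular clock d = 2μt, so t = d/(2μ) = 0.261186 / (2 × 3.0 × 10^-8) = 4.35 million years.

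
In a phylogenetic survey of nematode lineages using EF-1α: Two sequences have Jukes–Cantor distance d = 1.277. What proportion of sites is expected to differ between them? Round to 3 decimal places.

p = (3/4)(1 − e^(−4d/3)) = 0.75 × (1 − e^(-1.702667)) = 0.75 × (1 − 0.182197) = 0.613352.

0.613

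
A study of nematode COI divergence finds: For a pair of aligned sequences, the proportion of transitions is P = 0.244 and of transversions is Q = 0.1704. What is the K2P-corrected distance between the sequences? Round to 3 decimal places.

0.641

Under the Kimura two-parameter model, d = −½ ln(1 − 2P − Q) − ¼ ln(1 − 2Q).
1 − 2P − Q = 0.3416, giving −½ ln(0.3416) = 0.537057.
1 − 2Q = 0.6592, giving −¼ ln(0.6592) = 0.104182.
d = 0.537057 + 0.104182 = 0.641239.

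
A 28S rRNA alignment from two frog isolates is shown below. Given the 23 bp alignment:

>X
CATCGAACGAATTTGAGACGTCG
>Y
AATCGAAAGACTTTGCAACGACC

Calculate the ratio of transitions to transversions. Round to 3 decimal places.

Transitions are A↔G and C↔T; transversions are all other mismatches.
Transitions: 1. Transversions: 6.
R = 1/6 = 0.166666… ≈ 0.167 (to 3 d.p.).

0.167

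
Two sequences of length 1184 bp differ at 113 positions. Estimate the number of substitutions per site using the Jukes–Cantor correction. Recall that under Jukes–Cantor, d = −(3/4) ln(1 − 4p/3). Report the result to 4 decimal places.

0.1021

p = 113/1184 ≈ 0.095439.
d = −(3/4) ln(1 − 4p/3) = −0.75 ln(1 − 0.127252) = −0.75 ln(0.872748)
  = −0.75 × (-0.136108) = 0.102081 substitutions/site.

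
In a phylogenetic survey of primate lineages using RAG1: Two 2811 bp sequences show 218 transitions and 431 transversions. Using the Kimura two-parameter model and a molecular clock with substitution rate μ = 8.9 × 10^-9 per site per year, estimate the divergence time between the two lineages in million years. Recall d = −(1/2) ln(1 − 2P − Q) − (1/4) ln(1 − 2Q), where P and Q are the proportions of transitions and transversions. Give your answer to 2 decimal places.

15.50

P = 218/2811 ≈ 0.077552 and Q = 431/2811 ≈ 0.153326.
Under the Kimura two-parameter model, d = −½ ln(1 − 2P − Q) − ¼ ln(1 − 2Q).
1 − 2P − Q = 0.69157, giving −½ ln(0.69157) = 0.184395.
1 − 2Q = 0.693348, giving −¼ ln(0.693348) = 0.091556.
d = 0.184395 + 0.091556 = 0.275951.
Under a molecular clock d = 2μt, so t = d/(2μ) = 0.275951 / (2 × 8.9 × 10^-9) = 15.50 million years.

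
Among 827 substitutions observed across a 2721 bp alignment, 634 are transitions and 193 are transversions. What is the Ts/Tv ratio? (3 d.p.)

R = 634/193 = 3.284974… ≈ 3.285 (to 3 d.p.).

3.285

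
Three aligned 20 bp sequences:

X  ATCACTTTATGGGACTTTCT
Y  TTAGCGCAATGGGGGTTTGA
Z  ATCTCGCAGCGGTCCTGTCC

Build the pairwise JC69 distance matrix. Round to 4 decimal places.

d(X,Y) = 0.8240, d(X,Z) = 0.8240, d(Y,Z) = 0.9913

X–Y: 10/20 sites differ → p = 0.5, d = −0.75 ln(1 − 0.666667) = 0.823960 ≈ 0.8240.
X–Z: 10/20 sites differ → p = 0.5, d = −0.75 ln(1 − 0.666667) = 0.823960 ≈ 0.8240.
Y–Z: 11/20 sites differ → p = 0.55, d = −0.75 ln(1 − 0.733333) = 0.991316 ≈ 0.9913.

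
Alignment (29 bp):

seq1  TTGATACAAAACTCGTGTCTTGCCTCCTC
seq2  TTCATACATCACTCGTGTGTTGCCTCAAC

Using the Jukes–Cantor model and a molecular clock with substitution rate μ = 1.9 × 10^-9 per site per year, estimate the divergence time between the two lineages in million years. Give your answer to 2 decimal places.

63.71

The sequences differ at 6 of 29 sites (3, 9, 10, 19, 27, 28), so p = 6/29 ≈ 0.206897.
d = −(3/4) ln(1 − 4p/3) = −0.75 ln(1 − 0.275863) = −0.75 ln(0.724137)
  = −0.75 × (-0.322775) = 0.242081 substitutions/site.
Under a molecular clock d = 2μt, so t = d/(2μ) = 0.242081 / (2 × 1.9 × 10^-9) = 63.71 million years.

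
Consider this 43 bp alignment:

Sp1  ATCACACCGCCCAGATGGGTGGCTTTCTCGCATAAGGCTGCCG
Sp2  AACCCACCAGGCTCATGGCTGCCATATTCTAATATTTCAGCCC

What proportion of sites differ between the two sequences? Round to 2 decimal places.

0.44

The sequences differ at 19 of 43 positions.
p = 19/43 = 0.441860… ≈ 0.44 (to 2 d.p.).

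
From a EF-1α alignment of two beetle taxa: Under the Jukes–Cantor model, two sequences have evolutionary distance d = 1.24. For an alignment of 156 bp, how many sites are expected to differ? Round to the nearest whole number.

Invert JC69: p = (3/4)(1 − e^(−4d/3)) = 0.75 × (1 − e^(-1.653333)) = 0.75 × (1 − 0.191411) = 0.606442.
Expected differing sites = pL ≈ 0.606442 × 156 = 94.604952 ≈ 95.

95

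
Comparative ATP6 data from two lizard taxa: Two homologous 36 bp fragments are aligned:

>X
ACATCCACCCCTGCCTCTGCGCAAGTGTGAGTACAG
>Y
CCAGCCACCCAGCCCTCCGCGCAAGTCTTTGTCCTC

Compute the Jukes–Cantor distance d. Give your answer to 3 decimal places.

0.441

The sequences differ at 12 of 36 sites, so p = 12/36 ≈ 0.333333.
d = −(3/4) ln(1 − 4p/3) = −0.75 ln(1 − 0.444444) = −0.75 ln(0.555556)
  = −0.75 × (-0.587786) = 0.440840 substitutions/site.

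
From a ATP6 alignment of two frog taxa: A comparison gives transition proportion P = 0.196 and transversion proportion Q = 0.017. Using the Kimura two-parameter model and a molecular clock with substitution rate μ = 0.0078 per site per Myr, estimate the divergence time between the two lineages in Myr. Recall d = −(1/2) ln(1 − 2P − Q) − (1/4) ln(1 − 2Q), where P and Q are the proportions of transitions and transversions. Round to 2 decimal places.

Under the Kimura two-parameter model, d = −½ ln(1 − 2P − Q) − ¼ ln(1 − 2Q).
1 − 2P − Q = 0.591, giving −½ ln(0.591) = 0.262970.
1 − 2Q = 0.966, giving −¼ ln(0.966) = 0.008648.
d = 0.262970 + 0.008648 = 0.271618.
Under a molecular clock d = 2μt, so t = d/(2μ) = 0.271618 / (2 × 0.0078) = 17.41 Myr.

17.41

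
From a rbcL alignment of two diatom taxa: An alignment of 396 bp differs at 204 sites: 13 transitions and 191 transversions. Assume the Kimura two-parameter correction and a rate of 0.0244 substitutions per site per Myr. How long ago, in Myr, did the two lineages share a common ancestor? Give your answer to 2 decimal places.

P = 13/396 ≈ 0.032828 and Q = 191/396 ≈ 0.482323.
Under the Kimura two-parameter model, d = −½ ln(1 − 2P − Q) − ¼ ln(1 − 2Q).
1 − 2P − Q = 0.452021, giving −½ ln(0.452021) = 0.397013.
1 − 2Q = 0.035354, giving −¼ ln(0.035354) = 0.835586.
d = 0.397013 + 0.835586 = 1.232599.
Under a molecular clock d = 2μt, so t = d/(2μ) = 1.232599 / (2 × 0.0244) = 25.26 Myr.

25.26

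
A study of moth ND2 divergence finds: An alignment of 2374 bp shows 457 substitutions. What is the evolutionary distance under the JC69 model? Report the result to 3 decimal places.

0.222

p = 457/2374 ≈ 0.192502.
d = −(3/4) ln(1 − 4p/3) = −0.75 ln(1 − 0.256669) = −0.75 ln(0.743331)
  = −0.75 × (-0.296614) = 0.222461 substitutions/site.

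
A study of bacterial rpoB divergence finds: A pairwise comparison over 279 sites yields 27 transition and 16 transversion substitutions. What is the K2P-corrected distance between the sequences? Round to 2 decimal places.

P = 27/279 ≈ 0.096774 and Q = 16/279 ≈ 0.057348.
Under the Kimura two-parameter model, d = −½ ln(1 − 2P − Q) − ¼ ln(1 − 2Q).
1 − 2P − Q = 0.749104, giving −½ ln(0.749104) = 0.144439.
1 − 2Q = 0.885304, giving −¼ ln(0.885304) = 0.030456.
d = 0.144439 + 0.030456 = 0.174895.

0.17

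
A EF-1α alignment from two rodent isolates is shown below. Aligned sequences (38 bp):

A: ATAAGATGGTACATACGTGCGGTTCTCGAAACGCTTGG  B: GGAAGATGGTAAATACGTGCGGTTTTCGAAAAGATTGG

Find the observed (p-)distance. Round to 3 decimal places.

The sequences differ at 6 of 38 positions (sites 1, 2, 12, 25, 32, 34).
p = 6/38 = 0.157894… ≈ 0.158 (to 3 d.p.).

0.158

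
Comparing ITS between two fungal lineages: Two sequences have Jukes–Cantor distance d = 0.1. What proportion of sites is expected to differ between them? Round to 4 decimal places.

0.0936

p = (3/4)(1 − e^(−4d/3)) = 0.75 × (1 − e^(-0.133333)) = 0.75 × (1 − 0.875174) = 0.093620.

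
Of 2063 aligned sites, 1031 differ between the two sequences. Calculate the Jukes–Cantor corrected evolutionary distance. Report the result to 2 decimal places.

0.82

p = 1031/2063 ≈ 0.499758.
d = −(3/4) ln(1 − 4p/3) = −0.75 ln(1 − 0.666344) = −0.75 ln(0.333656)
  = −0.75 × (-1.097645) = 0.823234 substitutions/site.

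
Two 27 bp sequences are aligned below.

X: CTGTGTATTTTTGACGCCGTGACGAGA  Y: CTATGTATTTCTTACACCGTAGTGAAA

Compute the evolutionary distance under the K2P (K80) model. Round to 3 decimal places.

0.425

Of 27 sites, 7 differences are transitions and 1 are transversions, so P = 7/27 ≈ 0.259259 and Q = 1/27 ≈ 0.037037.
Under the Kimura two-parameter model, d = −½ ln(1 − 2P − Q) − ¼ ln(1 − 2Q).
1 − 2P − Q = 0.444445, giving −½ ln(0.444445) = 0.405464.
1 − 2Q = 0.925926, giving −¼ ln(0.925926) = 0.019240.
d = 0.405464 + 0.019240 = 0.424704.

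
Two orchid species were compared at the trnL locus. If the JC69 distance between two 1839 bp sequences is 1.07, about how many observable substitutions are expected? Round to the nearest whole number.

Invert JC69: p = (3/4)(1 − e^(−4d/3)) = 0.75 × (1 − e^(-1.426667)) = 0.75 × (1 − 0.240108) = 0.569919.
Expected differing sites = pL ≈ 0.569919 × 1839 = 1048.081041 ≈ 1048.

1048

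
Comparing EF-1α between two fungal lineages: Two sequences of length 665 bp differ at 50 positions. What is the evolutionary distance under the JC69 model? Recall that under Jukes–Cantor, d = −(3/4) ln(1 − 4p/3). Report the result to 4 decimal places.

p = 50/665 ≈ 0.075188.
d = −(3/4) ln(1 − 4p/3) = −0.75 ln(1 − 0.100251) = −0.75 ln(0.899749)
  = −0.75 × (-0.105639) = 0.079229 substitutions/site.

0.0792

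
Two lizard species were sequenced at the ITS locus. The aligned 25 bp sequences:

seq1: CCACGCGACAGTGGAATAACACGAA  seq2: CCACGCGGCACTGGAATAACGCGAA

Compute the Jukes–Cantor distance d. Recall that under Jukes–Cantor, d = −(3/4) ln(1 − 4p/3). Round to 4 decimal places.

0.1308

The sequences differ at 3 of 25 sites (8, 11, 21), so p = 3/25 = 0.12.
d = −(3/4) ln(1 − 4p/3) = −0.75 ln(1 − 0.16) = −0.75 ln(0.84)
  = −0.75 × (-0.174353) = 0.130765 substitutions/site.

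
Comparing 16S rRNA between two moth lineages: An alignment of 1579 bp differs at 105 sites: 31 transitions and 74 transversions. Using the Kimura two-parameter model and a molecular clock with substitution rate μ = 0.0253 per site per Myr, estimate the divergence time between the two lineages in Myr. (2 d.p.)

1.38

P = 31/1579 ≈ 0.019633 and Q = 74/1579 ≈ 0.046865.
Under the Kimura two-parameter model, d = −½ ln(1 − 2P − Q) − ¼ ln(1 − 2Q).
1 − 2P − Q = 0.913869, giving −½ ln(0.913869) = 0.045034.
1 − 2Q = 0.90627, giving −¼ ln(0.90627) = 0.024605.
d = 0.045034 + 0.024605 = 0.069639.
Under a molecular clock d = 2μt, so t = d/(2μ) = 0.069639 / (2 × 0.0253) = 1.38 Myr.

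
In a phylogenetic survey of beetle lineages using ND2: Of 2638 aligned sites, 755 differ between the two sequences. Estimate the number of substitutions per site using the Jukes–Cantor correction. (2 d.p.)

p = 755/2638 ≈ 0.286202.
d = −(3/4) ln(1 − 4p/3) = −0.75 ln(1 − 0.381603) = −0.75 ln(0.618397)
  = −0.75 × (-0.480625) = 0.360469 substitutions/site.

0.36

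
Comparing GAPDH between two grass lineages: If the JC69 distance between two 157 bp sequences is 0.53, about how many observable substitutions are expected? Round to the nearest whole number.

60

Invert JC69: p = (3/4)(1 − e^(−4d/3)) = 0.75 × (1 − e^(-0.706667)) = 0.75 × (1 − 0.493286) = 0.380036.
Expected differing sites = pL ≈ 0.380036 × 157 = 59.665652 ≈ 60.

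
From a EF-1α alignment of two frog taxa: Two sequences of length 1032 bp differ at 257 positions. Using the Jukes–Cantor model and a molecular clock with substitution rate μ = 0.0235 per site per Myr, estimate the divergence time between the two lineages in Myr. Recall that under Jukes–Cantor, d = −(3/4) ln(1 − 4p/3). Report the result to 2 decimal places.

6.44

p = 257/1032 ≈ 0.249031.
d = −(3/4) ln(1 − 4p/3) = −0.75 ln(1 − 0.332041) = −0.75 ln(0.667959)
  = −0.75 × (-0.403528) = 0.302646 substitutions/site.
Under a molecular clock d = 2μt, so t = d/(2μ) = 0.302646 / (2 × 0.0235) = 6.44 Myr.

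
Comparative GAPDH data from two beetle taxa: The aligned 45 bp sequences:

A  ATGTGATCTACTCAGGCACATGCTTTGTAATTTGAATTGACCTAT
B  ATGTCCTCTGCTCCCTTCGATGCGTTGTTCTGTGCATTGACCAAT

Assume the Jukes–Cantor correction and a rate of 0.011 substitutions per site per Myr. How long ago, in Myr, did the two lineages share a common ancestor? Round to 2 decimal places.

The sequences differ at 15 of 45 sites, so p = 15/45 ≈ 0.333333.
d = −(3/4) ln(1 − 4p/3) = −0.75 ln(1 − 0.444444) = −0.75 ln(0.555556)
  = −0.75 × (-0.587786) = 0.440840 substitutions/site.
Under a molecular clock d = 2μt, so t = d/(2μ) = 0.440840 / (2 × 0.011) = 20.04 Myr.

20.04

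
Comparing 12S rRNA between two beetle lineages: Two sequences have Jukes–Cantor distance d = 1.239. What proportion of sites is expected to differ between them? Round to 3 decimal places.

0.606

p = (3/4)(1 − e^(−4d/3)) = 0.75 × (1 − e^(-1.652)) = 0.75 × (1 − 0.191666) = 0.606251.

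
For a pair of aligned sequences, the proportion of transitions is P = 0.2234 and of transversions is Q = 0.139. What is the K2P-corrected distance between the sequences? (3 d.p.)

Under the Kimura two-parameter model, d = −½ ln(1 − 2P − Q) − ¼ ln(1 − 2Q).
1 − 2P − Q = 0.4142, giving −½ ln(0.4142) = 0.440703.
1 − 2Q = 0.722, giving −¼ ln(0.722) = 0.081433.
d = 0.440703 + 0.081433 = 0.522136.

0.522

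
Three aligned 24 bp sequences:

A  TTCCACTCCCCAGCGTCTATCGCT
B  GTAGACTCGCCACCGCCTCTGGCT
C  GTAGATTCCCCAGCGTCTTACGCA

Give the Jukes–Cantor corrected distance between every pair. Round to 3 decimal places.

d(A,B) = 0.441, d(A,C) = 0.369, d(B,C) = 0.441

A–B: 8/24 sites differ → p ≈ 0.333333, d = −0.75 ln(1 − 0.444444) = 0.440839 ≈ 0.441.
A–C: 7/24 sites differ → p ≈ 0.291667, d = −0.75 ln(1 − 0.388889) = 0.369358 ≈ 0.369.
B–C: 8/24 sites differ → p ≈ 0.333333, d = −0.75 ln(1 − 0.444444) = 0.440839 ≈ 0.441.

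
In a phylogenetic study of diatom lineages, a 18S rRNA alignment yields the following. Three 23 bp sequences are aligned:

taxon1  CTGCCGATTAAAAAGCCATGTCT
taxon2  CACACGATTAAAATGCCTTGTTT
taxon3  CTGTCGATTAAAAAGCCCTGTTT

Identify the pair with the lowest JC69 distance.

taxon1 and taxon3

taxon1–taxon2: 6/23 differ, p = 0.261, d = 0.321.
taxon1–taxon3: 3/23 differ, p = 0.130, d = 0.143.
taxon2–taxon3: 5/23 differ, p = 0.217, d = 0.257.
The smallest distance is between taxon1 and taxon3.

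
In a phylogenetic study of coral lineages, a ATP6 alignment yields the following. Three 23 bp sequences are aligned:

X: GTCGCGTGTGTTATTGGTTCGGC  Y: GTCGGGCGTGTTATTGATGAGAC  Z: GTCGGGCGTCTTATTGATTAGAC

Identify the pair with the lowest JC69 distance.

Y and Z

X–Y: 6/23 differ, p = 0.261, d = 0.321.
X–Z: 6/23 differ, p = 0.261, d = 0.321.
Y–Z: 2/23 differ, p = 0.087, d = 0.092.
The smallest distance is between Y and Z.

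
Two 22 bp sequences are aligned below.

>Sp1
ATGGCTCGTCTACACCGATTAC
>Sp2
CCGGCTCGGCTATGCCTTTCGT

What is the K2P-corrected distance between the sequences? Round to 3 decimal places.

0.763

Of 22 sites, 6 differences are transitions and 4 are transversions, so P = 6/22 ≈ 0.272727 and Q = 4/22 ≈ 0.181818.
Under the Kimura two-parameter model, d = −½ ln(1 − 2P − Q) − ¼ ln(1 − 2Q).
1 − 2P − Q = 0.272728, giving −½ ln(0.272728) = 0.649640.
1 − 2Q = 0.636364, giving −¼ ln(0.636364) = 0.112996.
d = 0.649640 + 0.112996 = 0.762636.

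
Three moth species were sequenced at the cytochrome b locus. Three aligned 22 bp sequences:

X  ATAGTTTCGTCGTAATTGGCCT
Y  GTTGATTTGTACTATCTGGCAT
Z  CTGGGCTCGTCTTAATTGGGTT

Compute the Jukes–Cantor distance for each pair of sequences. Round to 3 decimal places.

X–Y: 9/22 sites differ → p ≈ 0.409091, d = −0.75 ln(1 − 0.545455) = 0.591344 ≈ 0.591.
X–Z: 7/22 sites differ → p ≈ 0.318182, d = −0.75 ln(1 − 0.424243) = 0.414052 ≈ 0.414.
Y–Z: 11/22 sites differ → p = 0.5, d = −0.75 ln(1 − 0.666667) = 0.823960 ≈ 0.824.

d(X,Y) = 0.591, d(X,Z) = 0.414, d(Y,Z) = 0.824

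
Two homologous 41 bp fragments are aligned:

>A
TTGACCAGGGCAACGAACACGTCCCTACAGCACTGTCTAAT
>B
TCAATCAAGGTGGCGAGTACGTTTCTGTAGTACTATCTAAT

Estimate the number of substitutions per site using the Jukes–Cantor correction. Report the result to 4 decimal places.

0.5018

The sequences differ at 15 of 41 sites, so p = 15/41 ≈ 0.365854.
d = −(3/4) ln(1 − 4p/3) = −0.75 ln(1 − 0.487805) = −0.75 ln(0.512195)
  = −0.75 × (-0.669050) = 0.501788 substitutions/site.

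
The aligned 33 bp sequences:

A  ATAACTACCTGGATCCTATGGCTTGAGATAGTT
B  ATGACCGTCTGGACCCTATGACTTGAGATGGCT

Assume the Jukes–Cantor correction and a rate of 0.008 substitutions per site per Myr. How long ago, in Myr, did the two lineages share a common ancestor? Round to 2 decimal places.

18.30

The sequences differ at 8 of 33 sites (3, 6, 7, 8, 14, 21, 30, 32), so p = 8/33 ≈ 0.242424.
d = −(3/4) ln(1 − 4p/3) = −0.75 ln(1 − 0.323232) = −0.75 ln(0.676768)
  = −0.75 × (-0.390427) = 0.292820 substitutions/site.
Under a molecular clock d = 2μt, so t = d/(2μ) = 0.292820 / (2 × 0.008) = 18.30 Myr.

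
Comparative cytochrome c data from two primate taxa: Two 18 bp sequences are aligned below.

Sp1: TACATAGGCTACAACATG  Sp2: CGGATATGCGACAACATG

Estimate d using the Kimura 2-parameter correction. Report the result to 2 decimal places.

0.35

Of 18 sites, 2 differences are transitions and 3 are transversions, so P = 2/18 ≈ 0.111111 and Q = 3/18 ≈ 0.166667.
Under the Kimura two-parameter model, d = −½ ln(1 − 2P − Q) − ¼ ln(1 − 2Q).
1 − 2P − Q = 0.611111, giving −½ ln(0.611111) = 0.246238.
1 − 2Q = 0.666666, giving −¼ ln(0.666666) = 0.101367.
d = 0.246238 + 0.101367 = 0.347605.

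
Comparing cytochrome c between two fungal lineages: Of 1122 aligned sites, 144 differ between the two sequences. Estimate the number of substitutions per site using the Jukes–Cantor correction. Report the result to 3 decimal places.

0.141

p = 144/1122 ≈ 0.128342.
d = −(3/4) ln(1 − 4p/3) = −0.75 ln(1 − 0.171123) = −0.75 ln(0.828877)
  = −0.75 × (-0.187684) = 0.140763 substitutions/site.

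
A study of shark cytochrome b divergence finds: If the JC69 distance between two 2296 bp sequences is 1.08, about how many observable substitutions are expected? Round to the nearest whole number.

Invert JC69: p = (3/4)(1 − e^(−4d/3)) = 0.75 × (1 − e^(-1.44)) = 0.75 × (1 − 0.236928) = 0.572304.
Expected differing sites = pL ≈ 0.572304 × 2296 = 1314.009984 ≈ 1314.

1314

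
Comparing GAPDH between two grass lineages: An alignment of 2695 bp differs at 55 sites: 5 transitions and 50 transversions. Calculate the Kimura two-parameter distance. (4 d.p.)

P = 5/2695 ≈ 0.001855 and Q = 50/2695 ≈ 0.018553.
Under the Kimura two-parameter model, d = −½ ln(1 − 2P − Q) − ¼ ln(1 − 2Q).
1 − 2P − Q = 0.977737, giving −½ ln(0.977737) = 0.011257.
1 − 2Q = 0.962894, giving −¼ ln(0.962894) = 0.009453.
d = 0.011257 + 0.009453 = 0.020710.

0.0207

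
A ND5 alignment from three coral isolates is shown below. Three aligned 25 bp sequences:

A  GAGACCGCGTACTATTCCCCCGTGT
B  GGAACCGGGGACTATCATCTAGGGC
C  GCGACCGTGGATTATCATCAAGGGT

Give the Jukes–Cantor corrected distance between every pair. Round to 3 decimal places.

d(A,B) = 0.663, d(A,C) = 0.572, d(B,C) = 0.289

A–B: 11/25 sites differ → p = 0.44, d = −0.75 ln(1 − 0.586667) = 0.662626 ≈ 0.663.
A–C: 10/25 sites differ → p = 0.4, d = −0.75 ln(1 − 0.533333) = 0.571605 ≈ 0.572.
B–C: 6/25 sites differ → p = 0.24, d = −0.75 ln(1 − 0.32) = 0.289247 ≈ 0.289.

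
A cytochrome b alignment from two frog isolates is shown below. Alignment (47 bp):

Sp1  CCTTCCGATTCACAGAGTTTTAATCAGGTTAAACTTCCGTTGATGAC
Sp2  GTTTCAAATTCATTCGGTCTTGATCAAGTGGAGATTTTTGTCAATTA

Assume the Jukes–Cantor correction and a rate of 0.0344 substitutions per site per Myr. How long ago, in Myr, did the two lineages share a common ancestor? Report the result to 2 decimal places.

12.45

The sequences differ at 24 of 47 sites, so p = 24/47 ≈ 0.510638.
d = −(3/4) ln(1 − 4p/3) = −0.75 ln(1 − 0.680851) = −0.75 ln(0.319149)
  = −0.75 × (-1.142097) = 0.856573 substitutions/site.
Under a molecular clock d = 2μt, so t = d/(2μ) = 0.856573 / (2 × 0.0344) = 12.45 Myr.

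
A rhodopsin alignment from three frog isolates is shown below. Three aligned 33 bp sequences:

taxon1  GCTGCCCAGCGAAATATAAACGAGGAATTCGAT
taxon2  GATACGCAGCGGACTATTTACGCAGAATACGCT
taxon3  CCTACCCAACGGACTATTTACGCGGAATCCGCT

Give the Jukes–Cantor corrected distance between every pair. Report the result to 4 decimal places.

d(taxon1,taxon2) = 0.4408, d(taxon1,taxon3) = 0.3882, d(taxon2,taxon3) = 0.2082

taxon1–taxon2: 11/33 sites differ → p ≈ 0.333333, d = −0.75 ln(1 − 0.444444) = 0.440839 ≈ 0.4408.
taxon1–taxon3: 10/33 sites differ → p ≈ 0.30303, d = −0.75 ln(1 − 0.40404) = 0.388186 ≈ 0.3882.
taxon2–taxon3: 6/33 sites differ → p ≈ 0.181818, d = −0.75 ln(1 − 0.242424) = 0.208224 ≈ 0.2082.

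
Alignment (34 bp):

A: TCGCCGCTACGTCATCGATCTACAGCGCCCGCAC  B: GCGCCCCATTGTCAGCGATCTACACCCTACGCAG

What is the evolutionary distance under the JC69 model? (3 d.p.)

0.423

The sequences differ at 11 of 34 sites, so p = 11/34 ≈ 0.323529.
d = −(3/4) ln(1 − 4p/3) = −0.75 ln(1 − 0.431372) = −0.75 ln(0.568628)
  = −0.75 × (-0.564529) = 0.423397 substitutions/site.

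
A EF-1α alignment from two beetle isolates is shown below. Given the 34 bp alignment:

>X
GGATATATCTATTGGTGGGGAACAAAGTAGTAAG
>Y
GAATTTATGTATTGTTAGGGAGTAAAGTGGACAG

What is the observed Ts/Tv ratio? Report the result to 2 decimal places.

1.00

Transitions are A↔G and C↔T; transversions are all other mismatches.
Transitions: 5. Transversions: 5.
R = 5/5 = 1.00.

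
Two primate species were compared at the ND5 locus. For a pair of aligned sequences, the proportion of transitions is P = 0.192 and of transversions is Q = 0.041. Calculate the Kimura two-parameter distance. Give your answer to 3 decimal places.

Under the Kimura two-parameter model, d = −½ ln(1 − 2P − Q) − ¼ ln(1 − 2Q).
1 − 2P − Q = 0.575, giving −½ ln(0.575) = 0.276693.
1 − 2Q = 0.918, giving −¼ ln(0.918) = 0.021389.
d = 0.276693 + 0.021389 = 0.298082.

0.298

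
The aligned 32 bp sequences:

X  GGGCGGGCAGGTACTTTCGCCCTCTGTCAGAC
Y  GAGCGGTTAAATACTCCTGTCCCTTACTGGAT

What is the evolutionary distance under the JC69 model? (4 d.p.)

0.8240

The sequences differ at 16 of 32 sites, so p = 16/32 = 0.5.
d = −(3/4) ln(1 − 4p/3) = −0.75 ln(1 − 0.666667) = −0.75 ln(0.333333)
  = −0.75 × (-1.098613) = 0.823960 substitutions/site.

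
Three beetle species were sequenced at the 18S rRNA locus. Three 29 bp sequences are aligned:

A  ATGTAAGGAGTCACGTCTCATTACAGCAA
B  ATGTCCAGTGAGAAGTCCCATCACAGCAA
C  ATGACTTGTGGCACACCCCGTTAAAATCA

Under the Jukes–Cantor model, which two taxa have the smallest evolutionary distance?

A–B: 9/29 differ, p = 0.310, d = 0.401.
A–C: 14/29 differ, p = 0.483, d = 0.774.
B–C: 14/29 differ, p = 0.483, d = 0.774.
The smallest distance is between A and B.

A and B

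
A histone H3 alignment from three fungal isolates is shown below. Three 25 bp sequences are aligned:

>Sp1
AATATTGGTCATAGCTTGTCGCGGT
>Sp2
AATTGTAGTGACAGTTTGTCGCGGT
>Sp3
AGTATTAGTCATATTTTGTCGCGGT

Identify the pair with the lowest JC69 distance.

Sp1 and Sp3

Sp1–Sp2: 6/25 differ, p = 0.240, d = 0.289.
Sp1–Sp3: 4/25 differ, p = 0.160, d = 0.180.
Sp2–Sp3: 6/25 differ, p = 0.240, d = 0.289.
The smallest distance is between Sp1 and Sp3.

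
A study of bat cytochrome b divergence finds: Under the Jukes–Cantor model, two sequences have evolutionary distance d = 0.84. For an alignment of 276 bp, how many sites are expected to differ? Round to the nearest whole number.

139

Invert JC69: p = (3/4)(1 − e^(−4d/3)) = 0.75 × (1 − e^(-1.12)) = 0.75 × (1 − 0.326280) = 0.505290.
Expected differing sites = pL ≈ 0.505290 × 276 = 139.46004 ≈ 139.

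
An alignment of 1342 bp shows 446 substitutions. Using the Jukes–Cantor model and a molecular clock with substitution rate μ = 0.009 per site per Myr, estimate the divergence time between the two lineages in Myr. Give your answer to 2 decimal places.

24.39

p = 446/1342 ≈ 0.33234.
d = −(3/4) ln(1 − 4p/3) = −0.75 ln(1 − 0.44312) = −0.75 ln(0.55688)
  = −0.75 × (-0.585406) = 0.439055 substitutions/site.
Under a molecular clock d = 2μt, so t = d/(2μ) = 0.439055 / (2 × 0.009) = 24.39 Myr.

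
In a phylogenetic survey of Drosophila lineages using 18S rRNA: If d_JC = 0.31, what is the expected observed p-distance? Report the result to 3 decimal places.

p = (3/4)(1 − e^(−4d/3)) = 0.75 × (1 − e^(-0.413333)) = 0.75 × (1 − 0.661442) = 0.253919.

0.254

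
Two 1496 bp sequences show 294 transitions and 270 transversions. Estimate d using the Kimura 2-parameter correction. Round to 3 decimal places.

P = 294/1496 ≈ 0.196524 and Q = 270/1496 ≈ 0.180481.
Under the Kimura two-parameter model, d = −½ ln(1 − 2P − Q) − ¼ ln(1 − 2Q).
1 − 2P − Q = 0.426471, giving −½ ln(0.426471) = 0.426105.
1 − 2Q = 0.639038, giving −¼ ln(0.639038) = 0.111948.
d = 0.426105 + 0.111948 = 0.538053.

0.538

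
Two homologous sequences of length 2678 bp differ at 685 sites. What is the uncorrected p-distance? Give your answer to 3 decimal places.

0.256

p = 685/2678 = 0.255787… ≈ 0.256 (to 3 d.p.).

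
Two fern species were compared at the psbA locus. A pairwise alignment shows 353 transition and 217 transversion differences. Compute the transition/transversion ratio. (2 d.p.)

R = 353/217 = 1.626728… ≈ 1.63 (to 2 d.p.).

1.63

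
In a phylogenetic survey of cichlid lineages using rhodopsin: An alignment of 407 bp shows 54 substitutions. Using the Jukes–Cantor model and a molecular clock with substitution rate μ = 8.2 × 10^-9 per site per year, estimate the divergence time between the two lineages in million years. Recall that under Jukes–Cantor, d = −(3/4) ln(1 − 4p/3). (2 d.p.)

p = 54/407 ≈ 0.132678.
d = −(3/4) ln(1 − 4p/3) = −0.75 ln(1 − 0.176904) = −0.75 ln(0.823096)
  = −0.75 × (-0.194682) = 0.146012 substitutions/site.
Under a molecular clock d = 2μt, so t = d/(2μ) = 0.146012 / (2 × 8.2 × 10^-9) = 8.90 million years.

8.90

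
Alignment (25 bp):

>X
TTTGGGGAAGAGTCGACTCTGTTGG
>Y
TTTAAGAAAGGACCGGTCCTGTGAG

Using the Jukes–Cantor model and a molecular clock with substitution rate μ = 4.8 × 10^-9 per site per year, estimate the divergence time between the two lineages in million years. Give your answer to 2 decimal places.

The sequences differ at 11 of 25 sites, so p = 11/25 = 0.44.
d = −(3/4) ln(1 − 4p/3) = −0.75 ln(1 − 0.586667) = −0.75 ln(0.413333)
  = −0.75 × (-0.883502) = 0.662627 substitutions/site.
Under a molecular clock d = 2μt, so t = d/(2μ) = 0.662627 / (2 × 4.8 × 10^-9) = 69.02 million years.

69.02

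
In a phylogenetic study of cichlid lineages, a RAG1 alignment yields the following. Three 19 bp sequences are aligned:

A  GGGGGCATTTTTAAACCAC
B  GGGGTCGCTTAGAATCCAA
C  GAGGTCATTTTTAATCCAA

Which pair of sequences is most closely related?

A and C

A–B: 7/19 differ, p = 0.368, d = 0.507.
A–C: 4/19 differ, p = 0.211, d = 0.247.
B–C: 5/19 differ, p = 0.263, d = 0.324.
The smallest distance is between A and C.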